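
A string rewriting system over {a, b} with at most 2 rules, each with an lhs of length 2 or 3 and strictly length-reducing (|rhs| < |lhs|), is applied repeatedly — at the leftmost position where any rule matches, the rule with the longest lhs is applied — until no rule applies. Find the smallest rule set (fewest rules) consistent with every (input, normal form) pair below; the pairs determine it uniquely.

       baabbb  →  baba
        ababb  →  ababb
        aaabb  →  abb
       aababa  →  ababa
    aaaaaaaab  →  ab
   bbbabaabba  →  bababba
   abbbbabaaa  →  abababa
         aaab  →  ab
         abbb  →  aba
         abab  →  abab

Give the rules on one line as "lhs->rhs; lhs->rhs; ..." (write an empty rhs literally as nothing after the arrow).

  | baabbb => babbb => baba
  | ababb
  | aaabb => aabb => abb
  | aababa => ababa

aa->a; bbb->ba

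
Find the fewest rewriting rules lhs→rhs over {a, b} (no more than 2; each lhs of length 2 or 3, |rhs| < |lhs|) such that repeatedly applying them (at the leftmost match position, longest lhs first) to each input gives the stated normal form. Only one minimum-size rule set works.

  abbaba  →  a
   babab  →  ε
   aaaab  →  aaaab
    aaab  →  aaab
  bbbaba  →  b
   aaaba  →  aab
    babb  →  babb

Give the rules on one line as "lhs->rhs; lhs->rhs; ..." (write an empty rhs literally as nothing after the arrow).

aba->b; bbb->

  | abbaba => abbb => a
  | babab => bbb => ε
  | aaaab
  | aaab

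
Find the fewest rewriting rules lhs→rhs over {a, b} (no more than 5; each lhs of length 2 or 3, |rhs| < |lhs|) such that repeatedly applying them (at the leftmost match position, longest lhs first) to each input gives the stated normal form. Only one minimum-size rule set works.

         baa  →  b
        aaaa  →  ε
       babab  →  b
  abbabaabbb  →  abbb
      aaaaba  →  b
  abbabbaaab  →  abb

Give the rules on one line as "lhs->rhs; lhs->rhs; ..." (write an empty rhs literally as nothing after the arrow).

aaa->ab; aba->; ba->b; bba->

  | baa => ba => b
  | aaaa => aba => ε
  | babab => bbab => b
  | abbabaabbb => abaabbb => abbb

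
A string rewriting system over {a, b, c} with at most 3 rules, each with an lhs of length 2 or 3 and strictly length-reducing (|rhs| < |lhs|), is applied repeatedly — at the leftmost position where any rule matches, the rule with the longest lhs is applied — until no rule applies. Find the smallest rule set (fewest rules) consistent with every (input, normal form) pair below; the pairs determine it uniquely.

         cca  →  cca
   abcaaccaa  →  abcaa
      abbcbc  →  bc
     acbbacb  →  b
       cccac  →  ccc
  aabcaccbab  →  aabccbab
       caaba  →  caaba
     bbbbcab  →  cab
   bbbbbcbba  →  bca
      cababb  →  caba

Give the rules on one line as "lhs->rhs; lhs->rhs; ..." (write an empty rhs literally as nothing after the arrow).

  | cca
  | abcaaccaa => abcacaa => abcaa
  | abbcbc => acbc => bc
  | acbbacb => bbacb => acb => b

ac->; bb->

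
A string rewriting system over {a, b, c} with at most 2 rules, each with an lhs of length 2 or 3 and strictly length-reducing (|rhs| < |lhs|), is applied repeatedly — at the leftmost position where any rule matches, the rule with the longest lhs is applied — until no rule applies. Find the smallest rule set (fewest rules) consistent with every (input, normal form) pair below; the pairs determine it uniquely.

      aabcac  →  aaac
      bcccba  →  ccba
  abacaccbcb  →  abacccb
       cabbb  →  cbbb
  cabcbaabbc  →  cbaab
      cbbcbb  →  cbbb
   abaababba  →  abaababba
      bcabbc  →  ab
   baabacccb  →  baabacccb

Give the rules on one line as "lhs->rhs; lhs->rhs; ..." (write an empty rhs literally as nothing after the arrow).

bc->; ca->c

  | aabcac => aaac
  | bcccba => ccba
  | abacaccbcb => abacccbcb => abacccb
  | cabbb => cbbb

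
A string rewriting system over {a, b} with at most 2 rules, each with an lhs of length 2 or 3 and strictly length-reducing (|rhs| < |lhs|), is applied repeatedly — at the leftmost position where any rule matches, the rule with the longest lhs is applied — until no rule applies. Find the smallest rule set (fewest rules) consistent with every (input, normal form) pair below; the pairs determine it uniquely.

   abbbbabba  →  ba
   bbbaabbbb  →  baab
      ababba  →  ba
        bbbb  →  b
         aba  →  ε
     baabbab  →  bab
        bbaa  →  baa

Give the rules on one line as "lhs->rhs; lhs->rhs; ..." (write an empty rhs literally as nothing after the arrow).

aba->; bb->b

  | abbbbabba => abbbabba => abbabba => ababba => bba => ba
  | bbbaabbbb => bbaabbbb => baabbbb => baabbb => baabb => baab
  | ababba => bba => ba
  | bbbb => bbb => bb => b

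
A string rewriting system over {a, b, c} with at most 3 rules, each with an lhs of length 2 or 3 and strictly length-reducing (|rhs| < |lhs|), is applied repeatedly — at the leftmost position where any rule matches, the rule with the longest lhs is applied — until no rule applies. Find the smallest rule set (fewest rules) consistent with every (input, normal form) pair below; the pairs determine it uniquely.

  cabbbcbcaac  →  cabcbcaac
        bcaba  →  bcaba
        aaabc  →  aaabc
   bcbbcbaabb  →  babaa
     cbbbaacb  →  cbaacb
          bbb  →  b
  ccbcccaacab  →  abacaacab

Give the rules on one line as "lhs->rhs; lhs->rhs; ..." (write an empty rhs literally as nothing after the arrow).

bb->; cc->a

  | cabbbcbcaac => cabcbcaac
  | bcaba
  | aaabc
  | bcbbcbaabb => bccbaabb => babaabb => babaa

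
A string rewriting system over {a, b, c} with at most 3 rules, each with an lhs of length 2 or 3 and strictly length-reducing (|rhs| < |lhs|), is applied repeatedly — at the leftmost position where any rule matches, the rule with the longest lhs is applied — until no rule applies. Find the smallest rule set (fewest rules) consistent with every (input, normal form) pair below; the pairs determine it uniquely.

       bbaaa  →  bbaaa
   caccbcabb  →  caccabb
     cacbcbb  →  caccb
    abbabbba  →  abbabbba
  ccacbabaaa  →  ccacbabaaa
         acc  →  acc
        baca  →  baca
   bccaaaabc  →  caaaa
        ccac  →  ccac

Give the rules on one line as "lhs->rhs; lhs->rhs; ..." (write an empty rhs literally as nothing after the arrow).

  | bbaaa
  | caccbcabb => caccabb
  | cacbcbb => caccb
  | abbabbba

bc->; bcb->c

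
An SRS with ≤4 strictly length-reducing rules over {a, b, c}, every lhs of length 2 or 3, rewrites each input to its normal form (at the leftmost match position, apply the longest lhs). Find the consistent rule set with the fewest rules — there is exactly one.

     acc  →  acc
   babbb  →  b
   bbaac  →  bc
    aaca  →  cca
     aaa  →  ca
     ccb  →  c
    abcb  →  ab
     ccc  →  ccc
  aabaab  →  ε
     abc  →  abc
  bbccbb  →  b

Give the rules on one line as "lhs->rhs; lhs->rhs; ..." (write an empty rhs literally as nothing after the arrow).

aa->c; ba->b; bb->b; cb->

  | acc
  | babbb => bbbb => bbb => bb => b
  | bbaac => baac => bac => bc
  | aaca => cca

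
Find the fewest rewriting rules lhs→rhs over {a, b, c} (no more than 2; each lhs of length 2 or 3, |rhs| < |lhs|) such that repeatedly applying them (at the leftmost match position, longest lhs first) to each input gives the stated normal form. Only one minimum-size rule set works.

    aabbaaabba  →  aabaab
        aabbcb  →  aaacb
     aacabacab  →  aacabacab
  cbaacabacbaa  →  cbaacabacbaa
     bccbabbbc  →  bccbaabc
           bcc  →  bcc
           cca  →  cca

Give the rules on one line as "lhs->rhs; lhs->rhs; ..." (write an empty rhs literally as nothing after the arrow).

bb->a; bba->b

  | aabbaaabba => aabaabba => aabaab
  | aabbcb => aaacb
  | aacabacab
  | cbaacabacbaa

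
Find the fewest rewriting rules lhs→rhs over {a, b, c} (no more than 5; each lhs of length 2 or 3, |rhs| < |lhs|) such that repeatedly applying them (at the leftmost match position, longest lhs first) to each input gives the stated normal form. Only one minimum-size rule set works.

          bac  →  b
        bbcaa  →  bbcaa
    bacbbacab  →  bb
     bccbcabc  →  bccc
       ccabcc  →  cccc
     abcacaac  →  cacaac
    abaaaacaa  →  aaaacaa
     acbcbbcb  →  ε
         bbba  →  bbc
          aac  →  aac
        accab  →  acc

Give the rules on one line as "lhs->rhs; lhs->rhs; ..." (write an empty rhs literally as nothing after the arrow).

  | bac => b
  | bbcaa
  | bacbbacab => bbbacab => bbbab => bbcb => bb
  | bccbcabc => bccabc => bccc

ab->; ba->c; bac->b; cb->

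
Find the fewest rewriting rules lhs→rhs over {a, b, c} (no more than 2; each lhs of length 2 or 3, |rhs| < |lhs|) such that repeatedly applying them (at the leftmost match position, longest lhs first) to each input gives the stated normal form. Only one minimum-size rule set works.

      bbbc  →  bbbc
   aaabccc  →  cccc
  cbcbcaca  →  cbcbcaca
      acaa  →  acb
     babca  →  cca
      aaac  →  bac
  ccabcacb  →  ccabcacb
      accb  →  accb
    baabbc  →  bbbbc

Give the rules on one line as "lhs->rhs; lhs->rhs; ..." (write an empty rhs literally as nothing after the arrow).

aa->b; bab->c

  | bbbc
  | aaabccc => babccc => cccc
  | cbcbcaca
  | acaa => acb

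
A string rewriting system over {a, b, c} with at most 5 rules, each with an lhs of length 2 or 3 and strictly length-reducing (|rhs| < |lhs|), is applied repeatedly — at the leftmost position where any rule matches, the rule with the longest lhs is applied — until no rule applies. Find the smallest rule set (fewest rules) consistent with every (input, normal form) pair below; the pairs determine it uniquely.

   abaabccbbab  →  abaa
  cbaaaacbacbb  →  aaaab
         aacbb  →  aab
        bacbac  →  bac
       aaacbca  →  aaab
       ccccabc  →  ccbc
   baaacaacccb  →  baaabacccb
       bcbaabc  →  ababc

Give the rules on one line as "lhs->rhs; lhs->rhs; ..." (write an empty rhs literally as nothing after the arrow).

  | abaabccbbab => abaabccaab => abaabcbab => abaabbbb => abaabb => abaa
  | cbaaaacbacbb => bbaaacbacbb => aaaacbacbb => aaaabbcbb => aaaacbb => aaaaca => aaaab
  | aacbb => aaca => aab
  | bacbac => babbc => bac

abb->a; bb->a; ca->b; cba->bb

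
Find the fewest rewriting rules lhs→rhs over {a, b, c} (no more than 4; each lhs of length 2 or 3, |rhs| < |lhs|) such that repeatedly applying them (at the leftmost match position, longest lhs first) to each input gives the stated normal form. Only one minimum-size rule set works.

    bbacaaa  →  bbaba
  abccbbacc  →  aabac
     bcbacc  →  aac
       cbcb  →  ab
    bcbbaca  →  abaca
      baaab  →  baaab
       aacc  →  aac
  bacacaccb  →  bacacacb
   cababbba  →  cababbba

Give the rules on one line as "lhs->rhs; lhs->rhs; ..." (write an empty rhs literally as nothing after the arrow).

bcb->a; caa->b; cbc->a; cc->c

  | bbacaaa => bbaba
  | abccbbacc => abcbbacc => aabacc => aabac
  | bcbacc => aacc => aac
  | cbcb => ab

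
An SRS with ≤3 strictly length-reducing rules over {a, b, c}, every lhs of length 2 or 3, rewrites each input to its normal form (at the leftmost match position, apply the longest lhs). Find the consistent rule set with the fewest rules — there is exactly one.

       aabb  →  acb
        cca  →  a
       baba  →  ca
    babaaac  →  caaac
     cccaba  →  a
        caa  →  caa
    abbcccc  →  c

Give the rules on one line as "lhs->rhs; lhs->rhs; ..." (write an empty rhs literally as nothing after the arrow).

ab->c; bc->c; cc->

  | aabb => acb
  | cca => a
  | baba => bca => ca
  | babaaac => bcaaac => caaac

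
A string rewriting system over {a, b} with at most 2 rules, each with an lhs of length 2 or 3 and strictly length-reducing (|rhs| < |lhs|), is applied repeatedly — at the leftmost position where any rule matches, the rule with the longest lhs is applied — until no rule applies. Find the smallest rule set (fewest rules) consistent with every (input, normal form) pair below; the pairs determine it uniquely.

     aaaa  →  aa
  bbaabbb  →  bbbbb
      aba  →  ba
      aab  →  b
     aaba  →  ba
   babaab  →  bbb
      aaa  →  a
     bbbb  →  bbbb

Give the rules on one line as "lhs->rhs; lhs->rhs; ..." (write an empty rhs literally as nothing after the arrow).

aaa->a; ab->b

  | aaaa => aa
  | bbaabbb => bbabbb => bbbbb
  | aba => ba
  | aab => ab => b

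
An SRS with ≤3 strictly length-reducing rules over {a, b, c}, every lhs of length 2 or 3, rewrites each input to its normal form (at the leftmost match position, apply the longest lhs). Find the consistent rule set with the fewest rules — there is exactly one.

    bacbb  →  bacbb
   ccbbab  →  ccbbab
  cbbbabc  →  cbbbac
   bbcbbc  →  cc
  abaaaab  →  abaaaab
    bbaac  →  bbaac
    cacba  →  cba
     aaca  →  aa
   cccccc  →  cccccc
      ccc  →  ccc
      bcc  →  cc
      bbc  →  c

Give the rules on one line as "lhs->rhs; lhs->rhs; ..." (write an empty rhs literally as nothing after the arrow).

  | bacbb
  | ccbbab
  | cbbbabc => cbbbac
  | bbcbbc => bcbbc => cbbc => cbc => cc

bc->c; ca->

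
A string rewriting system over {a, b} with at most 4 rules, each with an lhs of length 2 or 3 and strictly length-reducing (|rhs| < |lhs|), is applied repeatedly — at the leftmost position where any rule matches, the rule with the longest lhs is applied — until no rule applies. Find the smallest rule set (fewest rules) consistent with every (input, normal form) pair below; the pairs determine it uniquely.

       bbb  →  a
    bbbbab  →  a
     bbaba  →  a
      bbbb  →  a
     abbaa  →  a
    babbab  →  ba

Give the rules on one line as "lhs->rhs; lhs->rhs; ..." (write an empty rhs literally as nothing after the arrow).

  | bbb => ab => a
  | bbbbab => abbab => abab => aab => ab => a
  | bbaba => aaba => aba => aa => a
  | bbbb => abb => ab => a

aa->a; ab->a; bb->a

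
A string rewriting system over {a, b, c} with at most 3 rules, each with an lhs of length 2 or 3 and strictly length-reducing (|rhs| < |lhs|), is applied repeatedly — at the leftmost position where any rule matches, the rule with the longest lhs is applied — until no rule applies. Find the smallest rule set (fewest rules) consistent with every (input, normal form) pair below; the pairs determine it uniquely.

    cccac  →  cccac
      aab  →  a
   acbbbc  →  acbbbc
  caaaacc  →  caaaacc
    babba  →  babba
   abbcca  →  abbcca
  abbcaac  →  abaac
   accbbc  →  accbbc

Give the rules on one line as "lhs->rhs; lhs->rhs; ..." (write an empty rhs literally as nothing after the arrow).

aab->a; bca->a

  | cccac
  | aab => a
  | acbbbc
  | caaaacc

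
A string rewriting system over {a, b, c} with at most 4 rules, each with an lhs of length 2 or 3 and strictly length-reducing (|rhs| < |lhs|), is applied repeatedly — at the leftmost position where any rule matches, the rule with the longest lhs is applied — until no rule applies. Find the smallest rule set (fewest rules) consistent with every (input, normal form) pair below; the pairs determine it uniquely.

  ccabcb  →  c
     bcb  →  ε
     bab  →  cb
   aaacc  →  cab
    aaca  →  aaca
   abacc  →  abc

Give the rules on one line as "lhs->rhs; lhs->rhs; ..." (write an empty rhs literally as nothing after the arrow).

  | ccabcb => babcb => cbcb => c
  | bcb => ε
  | bab => cb
  | aaacc => cacc => cab

aaa->ca; ba->c; bcb->; cc->b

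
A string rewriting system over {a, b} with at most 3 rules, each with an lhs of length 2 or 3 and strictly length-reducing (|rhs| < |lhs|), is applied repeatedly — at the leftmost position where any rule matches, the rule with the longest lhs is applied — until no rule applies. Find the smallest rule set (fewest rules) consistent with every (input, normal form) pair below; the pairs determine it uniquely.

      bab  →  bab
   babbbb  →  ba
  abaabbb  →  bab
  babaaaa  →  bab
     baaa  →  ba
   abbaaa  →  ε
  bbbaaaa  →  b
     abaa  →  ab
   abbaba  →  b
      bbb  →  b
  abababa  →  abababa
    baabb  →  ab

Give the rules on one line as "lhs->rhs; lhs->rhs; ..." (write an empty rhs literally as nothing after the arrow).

aa->; aab->ba; bb->

  | bab
  | babbbb => babb => ba
  | abaabbb => abbabb => aabb => bab
  | babaaaa => babaa => bab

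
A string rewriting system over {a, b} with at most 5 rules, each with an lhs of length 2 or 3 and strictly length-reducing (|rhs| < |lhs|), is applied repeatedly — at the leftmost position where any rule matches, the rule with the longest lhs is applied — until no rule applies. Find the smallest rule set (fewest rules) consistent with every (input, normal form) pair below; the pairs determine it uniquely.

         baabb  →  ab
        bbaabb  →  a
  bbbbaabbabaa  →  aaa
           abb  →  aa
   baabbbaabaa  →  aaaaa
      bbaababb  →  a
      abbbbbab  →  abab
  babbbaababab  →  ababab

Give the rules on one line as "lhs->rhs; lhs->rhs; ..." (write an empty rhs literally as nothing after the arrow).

  | baabb => abbb => ab
  | bbaabb => aaabb => aab => a
  | bbbbaabbabaa => bbaabbabaa => aaabbabaa => aababaa => aabaa => aaa
  | abb => aa

aab->a; baa->ab; bb->a; bbb->b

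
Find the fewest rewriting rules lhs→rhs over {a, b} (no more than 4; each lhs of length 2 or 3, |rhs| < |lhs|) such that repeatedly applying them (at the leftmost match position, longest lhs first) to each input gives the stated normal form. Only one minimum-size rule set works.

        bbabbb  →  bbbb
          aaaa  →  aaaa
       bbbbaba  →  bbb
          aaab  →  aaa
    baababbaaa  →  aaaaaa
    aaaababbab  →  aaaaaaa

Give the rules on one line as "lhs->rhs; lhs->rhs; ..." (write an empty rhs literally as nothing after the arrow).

ab->a; abb->aa; ba->

  | bbabbb => bbbb
  | aaaa
  | bbbbaba => bbbba => bbb
  | aaab => aaa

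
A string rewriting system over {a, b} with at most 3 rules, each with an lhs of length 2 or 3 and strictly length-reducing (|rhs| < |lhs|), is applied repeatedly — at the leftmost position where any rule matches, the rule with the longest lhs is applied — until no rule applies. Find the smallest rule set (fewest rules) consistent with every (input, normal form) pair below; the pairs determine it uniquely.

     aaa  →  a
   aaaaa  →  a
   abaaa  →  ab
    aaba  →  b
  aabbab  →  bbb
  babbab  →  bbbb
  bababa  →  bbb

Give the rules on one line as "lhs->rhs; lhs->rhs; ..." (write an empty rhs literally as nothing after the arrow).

aa->; ba->b

  | aaa => a
  | aaaaa => aaa => a
  | abaaa => abaa => aba => ab
  | aaba => ba => b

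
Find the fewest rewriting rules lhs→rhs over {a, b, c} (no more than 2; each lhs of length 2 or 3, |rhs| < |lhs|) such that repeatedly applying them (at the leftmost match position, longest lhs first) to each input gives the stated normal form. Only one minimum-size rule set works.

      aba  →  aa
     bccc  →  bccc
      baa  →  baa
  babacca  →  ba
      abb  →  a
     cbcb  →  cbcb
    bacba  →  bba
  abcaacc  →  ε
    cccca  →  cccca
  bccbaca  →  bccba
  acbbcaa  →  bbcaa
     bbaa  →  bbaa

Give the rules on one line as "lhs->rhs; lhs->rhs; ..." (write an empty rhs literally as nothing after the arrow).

ab->a; ac->

  | aba => aa
  | bccc
  | baa
  | babacca => baacca => baca => ba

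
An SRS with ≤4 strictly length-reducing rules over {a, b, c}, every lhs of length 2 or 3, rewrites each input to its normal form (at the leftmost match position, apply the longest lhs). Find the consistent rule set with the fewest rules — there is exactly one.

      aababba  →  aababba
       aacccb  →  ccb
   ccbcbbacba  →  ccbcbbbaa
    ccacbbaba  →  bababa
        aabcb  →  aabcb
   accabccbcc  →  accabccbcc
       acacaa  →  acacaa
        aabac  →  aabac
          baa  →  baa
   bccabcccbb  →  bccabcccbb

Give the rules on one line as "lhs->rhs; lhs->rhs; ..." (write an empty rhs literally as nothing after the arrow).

aac->; acb->ba; cba->ba

  | aababba
  | aacccb => ccb
  | ccbcbbacba => ccbcbbbaa
  | ccacbbaba => ccbababa => cbababa => bababa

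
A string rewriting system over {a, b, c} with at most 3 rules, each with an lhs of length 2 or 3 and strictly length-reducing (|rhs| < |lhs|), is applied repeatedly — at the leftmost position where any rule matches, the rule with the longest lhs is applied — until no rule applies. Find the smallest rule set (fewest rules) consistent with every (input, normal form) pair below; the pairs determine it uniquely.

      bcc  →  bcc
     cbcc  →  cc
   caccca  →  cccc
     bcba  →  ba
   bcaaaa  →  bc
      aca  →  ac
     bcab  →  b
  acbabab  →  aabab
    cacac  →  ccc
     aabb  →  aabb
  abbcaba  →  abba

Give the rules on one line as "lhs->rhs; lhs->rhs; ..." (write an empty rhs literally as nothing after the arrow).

  | bcc
  | cbcc => cc
  | caccca => cccca => cccc
  | bcba => ba

ca->c; cb->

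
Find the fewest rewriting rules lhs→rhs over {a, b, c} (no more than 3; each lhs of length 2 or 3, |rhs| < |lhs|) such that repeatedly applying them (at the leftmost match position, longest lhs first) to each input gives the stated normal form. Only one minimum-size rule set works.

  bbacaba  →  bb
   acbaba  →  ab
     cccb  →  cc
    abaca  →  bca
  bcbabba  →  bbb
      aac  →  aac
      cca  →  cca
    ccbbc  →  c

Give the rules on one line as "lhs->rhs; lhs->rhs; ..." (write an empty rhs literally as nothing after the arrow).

  | bbacaba => bbcaba => bbcb => bb
  | acbaba => aaba => ab
  | cccb => cc
  | abaca => bca

aba->b; ba->b; cb->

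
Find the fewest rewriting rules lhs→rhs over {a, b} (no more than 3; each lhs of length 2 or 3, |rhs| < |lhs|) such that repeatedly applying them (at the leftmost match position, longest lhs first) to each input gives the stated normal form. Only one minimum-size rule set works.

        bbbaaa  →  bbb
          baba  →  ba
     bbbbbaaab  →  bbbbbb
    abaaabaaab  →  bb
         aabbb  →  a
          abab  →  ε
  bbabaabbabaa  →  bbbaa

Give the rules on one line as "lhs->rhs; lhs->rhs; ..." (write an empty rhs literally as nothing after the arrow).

aaa->; ab->; abb->a

  | bbbaaa => bbb
  | baba => ba
  | bbbbbaaab => bbbbbb
  | abaaabaaab => aaabaaab => baaab => bb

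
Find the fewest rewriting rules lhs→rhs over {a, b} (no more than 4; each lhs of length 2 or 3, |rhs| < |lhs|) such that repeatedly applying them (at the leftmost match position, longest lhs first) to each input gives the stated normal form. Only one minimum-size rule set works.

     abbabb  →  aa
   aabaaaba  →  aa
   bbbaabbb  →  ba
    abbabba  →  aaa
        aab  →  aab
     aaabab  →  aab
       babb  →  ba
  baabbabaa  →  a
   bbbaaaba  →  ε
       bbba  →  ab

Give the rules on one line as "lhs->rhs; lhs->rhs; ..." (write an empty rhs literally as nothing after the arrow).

  | abbabb => aabb => aa
  | aabaaaba => aaaba => aa
  | bbbaabbb => baaabbb => ababbb => bbb => ba
  | abbabba => aabba => aaa

aba->; baa->ab; bb->; bbb->ba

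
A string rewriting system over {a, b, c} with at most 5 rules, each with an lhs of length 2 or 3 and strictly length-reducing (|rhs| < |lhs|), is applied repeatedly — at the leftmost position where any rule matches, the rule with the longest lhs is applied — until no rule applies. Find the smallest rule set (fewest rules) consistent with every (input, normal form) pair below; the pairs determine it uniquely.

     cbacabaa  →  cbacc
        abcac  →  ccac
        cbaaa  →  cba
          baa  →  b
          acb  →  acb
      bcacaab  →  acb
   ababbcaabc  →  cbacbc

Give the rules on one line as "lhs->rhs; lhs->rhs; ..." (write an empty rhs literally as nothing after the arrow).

aa->; ab->c; abb->ba; bca->a

  | cbacabaa => cbaccaa => cbacc
  | abcac => ccac
  | cbaaa => cba
  | baa => b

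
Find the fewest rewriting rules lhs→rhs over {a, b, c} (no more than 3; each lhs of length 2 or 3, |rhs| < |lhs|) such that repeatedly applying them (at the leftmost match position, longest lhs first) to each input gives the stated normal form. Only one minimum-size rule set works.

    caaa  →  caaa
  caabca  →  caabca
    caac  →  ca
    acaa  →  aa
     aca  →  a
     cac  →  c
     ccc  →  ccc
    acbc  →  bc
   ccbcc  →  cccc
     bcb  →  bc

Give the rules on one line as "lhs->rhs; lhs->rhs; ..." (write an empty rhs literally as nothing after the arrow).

ac->; cb->c

  | caaa
  | caabca
  | caac => ca
  | acaa => aa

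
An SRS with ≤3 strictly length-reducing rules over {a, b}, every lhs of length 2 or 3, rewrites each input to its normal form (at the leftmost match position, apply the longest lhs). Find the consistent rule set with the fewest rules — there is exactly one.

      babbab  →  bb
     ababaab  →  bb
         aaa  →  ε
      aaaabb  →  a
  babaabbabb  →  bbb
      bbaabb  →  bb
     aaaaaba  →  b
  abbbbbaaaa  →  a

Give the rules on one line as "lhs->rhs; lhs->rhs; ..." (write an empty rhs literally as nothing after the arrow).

aa->b; abb->a; ba->

  | babbab => bbab => bb
  | ababaab => abaab => aab => bb
  | aaa => ba => ε
  | aaaabb => baabb => abb => a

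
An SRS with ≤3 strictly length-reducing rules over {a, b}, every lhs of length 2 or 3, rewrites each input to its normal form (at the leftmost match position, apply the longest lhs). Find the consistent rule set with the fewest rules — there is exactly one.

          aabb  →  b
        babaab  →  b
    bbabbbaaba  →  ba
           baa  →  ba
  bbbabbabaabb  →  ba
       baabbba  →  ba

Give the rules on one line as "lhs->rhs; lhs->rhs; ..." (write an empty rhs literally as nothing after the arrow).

aa->a; ab->; bbb->ba

  | aabb => abb => b
  | babaab => baab => bab => b
  | bbabbbaaba => bbbbaaba => babaaba => baaba => baba => ba
  | baa => ba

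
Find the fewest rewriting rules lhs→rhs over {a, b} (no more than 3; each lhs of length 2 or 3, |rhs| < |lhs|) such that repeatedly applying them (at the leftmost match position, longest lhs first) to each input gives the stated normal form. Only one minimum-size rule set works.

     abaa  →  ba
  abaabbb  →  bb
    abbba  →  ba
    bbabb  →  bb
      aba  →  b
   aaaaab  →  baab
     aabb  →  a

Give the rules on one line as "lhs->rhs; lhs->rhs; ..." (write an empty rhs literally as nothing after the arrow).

  | abaa => ba
  | abaabbb => babbb => bb
  | abbba => ba
  | bbabb => bb

aaa->b; aba->b; abb->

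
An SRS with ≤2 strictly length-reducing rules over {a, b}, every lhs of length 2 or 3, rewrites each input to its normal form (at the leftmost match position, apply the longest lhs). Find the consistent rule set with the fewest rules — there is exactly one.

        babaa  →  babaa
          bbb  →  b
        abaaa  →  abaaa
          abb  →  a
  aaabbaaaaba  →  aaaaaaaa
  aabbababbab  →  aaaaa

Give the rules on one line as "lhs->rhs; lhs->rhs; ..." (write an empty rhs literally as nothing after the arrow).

  | babaa
  | bbb => b
  | abaaa
  | abb => a

aab->aa; bb->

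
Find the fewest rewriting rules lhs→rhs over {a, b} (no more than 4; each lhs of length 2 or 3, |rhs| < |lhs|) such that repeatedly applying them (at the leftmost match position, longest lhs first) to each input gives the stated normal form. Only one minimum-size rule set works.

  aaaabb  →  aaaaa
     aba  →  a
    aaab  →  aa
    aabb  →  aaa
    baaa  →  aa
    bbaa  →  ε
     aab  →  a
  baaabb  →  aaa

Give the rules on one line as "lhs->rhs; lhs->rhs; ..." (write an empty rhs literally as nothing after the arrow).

ab->; abb->aa; ba->

  | aaaabb => aaaaa
  | aba => a
  | aaab => aa
  | aabb => aaa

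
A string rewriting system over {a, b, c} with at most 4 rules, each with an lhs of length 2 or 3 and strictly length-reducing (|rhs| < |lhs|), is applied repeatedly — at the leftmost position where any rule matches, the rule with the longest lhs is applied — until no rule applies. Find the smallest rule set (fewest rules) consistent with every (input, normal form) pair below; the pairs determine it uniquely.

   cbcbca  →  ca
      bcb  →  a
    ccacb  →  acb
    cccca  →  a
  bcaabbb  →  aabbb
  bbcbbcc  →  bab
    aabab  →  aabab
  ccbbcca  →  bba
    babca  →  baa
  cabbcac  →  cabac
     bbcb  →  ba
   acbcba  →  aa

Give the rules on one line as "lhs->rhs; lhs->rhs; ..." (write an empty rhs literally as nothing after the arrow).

aca->a; bca->a; bcb->a; cc->

  | cbcbca => caca => ca
  | bcb => a
  | ccacb => acb
  | cccca => cca => a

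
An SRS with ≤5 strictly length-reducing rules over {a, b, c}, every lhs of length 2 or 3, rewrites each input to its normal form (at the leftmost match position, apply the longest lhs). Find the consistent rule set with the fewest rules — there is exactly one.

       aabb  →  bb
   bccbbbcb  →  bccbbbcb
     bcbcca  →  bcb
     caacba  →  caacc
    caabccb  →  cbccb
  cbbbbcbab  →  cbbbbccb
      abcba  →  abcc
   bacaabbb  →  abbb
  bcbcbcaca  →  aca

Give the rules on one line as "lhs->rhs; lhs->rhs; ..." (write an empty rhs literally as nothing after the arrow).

  | aabb => bb
  | bccbbbcb
  | bcbcca => bcb
  | caacba => caacc

aab->b; ba->c; bca->a; cca->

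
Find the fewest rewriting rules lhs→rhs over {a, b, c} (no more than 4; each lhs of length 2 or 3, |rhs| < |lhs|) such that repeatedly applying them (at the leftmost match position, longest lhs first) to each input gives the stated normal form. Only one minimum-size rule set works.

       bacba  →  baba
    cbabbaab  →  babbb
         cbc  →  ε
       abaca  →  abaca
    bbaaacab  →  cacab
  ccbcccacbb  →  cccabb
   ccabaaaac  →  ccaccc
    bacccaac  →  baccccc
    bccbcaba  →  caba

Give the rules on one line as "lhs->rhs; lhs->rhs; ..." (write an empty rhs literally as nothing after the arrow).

aa->c; bca->ca; cb->b; cbc->

  | bacba => baba
  | cbabbaab => babbaab => babbcb => babbb
  | cbc => ε
  | abaca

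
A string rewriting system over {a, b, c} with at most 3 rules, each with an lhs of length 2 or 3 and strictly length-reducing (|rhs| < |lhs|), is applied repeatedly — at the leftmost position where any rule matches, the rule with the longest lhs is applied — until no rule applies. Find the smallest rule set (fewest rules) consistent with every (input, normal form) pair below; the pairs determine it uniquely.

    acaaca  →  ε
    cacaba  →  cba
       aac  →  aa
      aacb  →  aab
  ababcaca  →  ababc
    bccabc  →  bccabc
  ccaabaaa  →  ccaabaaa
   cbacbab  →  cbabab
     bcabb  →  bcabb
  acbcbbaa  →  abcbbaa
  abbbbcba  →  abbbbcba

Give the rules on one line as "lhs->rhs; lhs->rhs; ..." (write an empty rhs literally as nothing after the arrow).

  | acaaca => aca => ε
  | cacaba => cba
  | aac => aa
  | aacb => aab

ac->a; aca->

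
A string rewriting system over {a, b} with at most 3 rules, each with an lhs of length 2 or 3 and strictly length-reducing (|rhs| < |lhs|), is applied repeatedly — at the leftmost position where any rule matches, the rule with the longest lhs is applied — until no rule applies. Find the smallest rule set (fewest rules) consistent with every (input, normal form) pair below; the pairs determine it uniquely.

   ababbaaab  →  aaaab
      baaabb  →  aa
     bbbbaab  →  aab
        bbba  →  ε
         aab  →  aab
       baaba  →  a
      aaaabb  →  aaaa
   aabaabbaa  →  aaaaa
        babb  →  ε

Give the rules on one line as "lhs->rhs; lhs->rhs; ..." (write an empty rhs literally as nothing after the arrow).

  | ababbaaab => abbaaab => aaaab
  | baaabb => aabb => aa
  | bbbbaab => bbaab => aab
  | bbba => ba => ε

ba->; bb->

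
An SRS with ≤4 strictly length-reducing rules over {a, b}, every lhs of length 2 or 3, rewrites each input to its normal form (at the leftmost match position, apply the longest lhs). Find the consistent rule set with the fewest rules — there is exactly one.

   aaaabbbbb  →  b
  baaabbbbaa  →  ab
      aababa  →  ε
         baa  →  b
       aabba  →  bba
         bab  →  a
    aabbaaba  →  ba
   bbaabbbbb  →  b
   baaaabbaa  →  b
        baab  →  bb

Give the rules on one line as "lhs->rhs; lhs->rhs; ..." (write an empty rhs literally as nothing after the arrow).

aa->; bab->a; bbb->b

  | aaaabbbbb => aabbbbb => bbbbb => bbb => b
  | baaabbbbaa => babbbbaa => abbbaa => abaa => ab
  | aababa => baba => aa => ε
  | baa => b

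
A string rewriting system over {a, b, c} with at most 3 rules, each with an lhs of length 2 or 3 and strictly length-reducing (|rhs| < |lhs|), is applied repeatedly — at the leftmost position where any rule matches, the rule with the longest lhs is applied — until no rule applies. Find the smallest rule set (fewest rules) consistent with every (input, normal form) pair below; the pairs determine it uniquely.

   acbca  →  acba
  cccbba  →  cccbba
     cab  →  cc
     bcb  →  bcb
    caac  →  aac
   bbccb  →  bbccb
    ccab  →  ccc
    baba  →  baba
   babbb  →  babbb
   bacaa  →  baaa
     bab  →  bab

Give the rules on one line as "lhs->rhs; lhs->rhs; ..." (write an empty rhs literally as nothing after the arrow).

ca->a; cab->cc

  | acbca => acba
  | cccbba
  | cab => cc
  | bcb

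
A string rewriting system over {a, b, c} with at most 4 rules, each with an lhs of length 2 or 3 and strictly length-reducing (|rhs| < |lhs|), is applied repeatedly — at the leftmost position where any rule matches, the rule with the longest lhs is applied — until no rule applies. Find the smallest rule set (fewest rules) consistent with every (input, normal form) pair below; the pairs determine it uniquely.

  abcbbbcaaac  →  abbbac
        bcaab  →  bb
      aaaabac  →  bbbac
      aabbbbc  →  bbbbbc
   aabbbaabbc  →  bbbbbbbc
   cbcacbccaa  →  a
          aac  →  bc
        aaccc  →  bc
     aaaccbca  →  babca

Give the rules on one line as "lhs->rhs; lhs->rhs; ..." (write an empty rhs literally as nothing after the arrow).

  | abcbbbcaaac => abbbcaaac => abbbcbac => abbbac
  | bcaab => bcbb => bb
  | aaaabac => baabac => bbbac
  | aabbbbc => bbbbbc

aa->b; cb->; cc->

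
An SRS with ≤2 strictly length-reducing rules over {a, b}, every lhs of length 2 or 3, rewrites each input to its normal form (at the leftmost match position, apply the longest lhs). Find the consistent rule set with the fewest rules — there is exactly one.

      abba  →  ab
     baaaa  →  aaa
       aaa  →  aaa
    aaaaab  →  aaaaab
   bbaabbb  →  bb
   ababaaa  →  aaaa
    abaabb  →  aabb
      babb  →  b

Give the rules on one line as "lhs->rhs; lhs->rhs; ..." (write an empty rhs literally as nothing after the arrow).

ba->; bab->

  | abba => ab
  | baaaa => aaa
  | aaa
  | aaaaab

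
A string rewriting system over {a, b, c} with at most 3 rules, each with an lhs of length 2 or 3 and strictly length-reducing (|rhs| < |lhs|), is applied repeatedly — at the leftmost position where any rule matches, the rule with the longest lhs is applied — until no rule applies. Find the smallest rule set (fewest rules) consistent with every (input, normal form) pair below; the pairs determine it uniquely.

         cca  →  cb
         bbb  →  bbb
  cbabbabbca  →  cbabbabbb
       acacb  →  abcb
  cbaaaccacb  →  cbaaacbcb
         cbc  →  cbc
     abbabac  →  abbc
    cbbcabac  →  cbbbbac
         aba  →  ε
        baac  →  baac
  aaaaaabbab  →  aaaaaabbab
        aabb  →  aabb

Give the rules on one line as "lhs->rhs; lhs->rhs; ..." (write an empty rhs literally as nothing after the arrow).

aba->; ca->b

  | cca => cb
  | bbb
  | cbabbabbca => cbabbabbb
  | acacb => abcb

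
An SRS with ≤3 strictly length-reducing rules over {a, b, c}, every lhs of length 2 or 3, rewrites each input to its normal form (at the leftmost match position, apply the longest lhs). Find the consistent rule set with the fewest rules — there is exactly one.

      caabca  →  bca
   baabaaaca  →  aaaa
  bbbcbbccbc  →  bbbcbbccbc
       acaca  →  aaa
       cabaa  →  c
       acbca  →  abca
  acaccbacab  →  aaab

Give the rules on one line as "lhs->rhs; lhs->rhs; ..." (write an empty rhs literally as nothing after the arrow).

ac->a; baa->ac; caa->

  | caabca => bca
  | baabaaaca => acbaaaca => abaaaca => aacaca => aaaca => aaaa
  | bbbcbbccbc
  | acaca => aaca => aaa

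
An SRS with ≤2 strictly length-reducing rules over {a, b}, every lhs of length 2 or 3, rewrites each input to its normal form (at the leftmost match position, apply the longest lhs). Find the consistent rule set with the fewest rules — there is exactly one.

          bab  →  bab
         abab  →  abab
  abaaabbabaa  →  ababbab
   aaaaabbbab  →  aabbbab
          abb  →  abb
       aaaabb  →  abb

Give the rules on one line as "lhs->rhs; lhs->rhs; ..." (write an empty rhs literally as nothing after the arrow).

  | bab
  | abab
  | abaaabbabaa => ababbabaa => ababbab
  | aaaaabbbab => aabbbab

aaa->; baa->b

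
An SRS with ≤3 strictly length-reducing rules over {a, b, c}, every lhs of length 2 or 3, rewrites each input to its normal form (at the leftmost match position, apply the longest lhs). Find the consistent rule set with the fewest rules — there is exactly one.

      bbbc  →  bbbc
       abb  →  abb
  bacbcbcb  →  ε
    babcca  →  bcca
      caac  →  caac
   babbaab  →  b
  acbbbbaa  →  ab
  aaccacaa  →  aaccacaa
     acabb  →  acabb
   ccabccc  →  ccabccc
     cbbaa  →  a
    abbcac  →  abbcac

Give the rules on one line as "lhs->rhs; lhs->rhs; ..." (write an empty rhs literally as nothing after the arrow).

  | bbbc
  | abb
  | bacbcbcb => cbcbcb => cbcb => cb => ε
  | babcca => bcca

ba->; cb->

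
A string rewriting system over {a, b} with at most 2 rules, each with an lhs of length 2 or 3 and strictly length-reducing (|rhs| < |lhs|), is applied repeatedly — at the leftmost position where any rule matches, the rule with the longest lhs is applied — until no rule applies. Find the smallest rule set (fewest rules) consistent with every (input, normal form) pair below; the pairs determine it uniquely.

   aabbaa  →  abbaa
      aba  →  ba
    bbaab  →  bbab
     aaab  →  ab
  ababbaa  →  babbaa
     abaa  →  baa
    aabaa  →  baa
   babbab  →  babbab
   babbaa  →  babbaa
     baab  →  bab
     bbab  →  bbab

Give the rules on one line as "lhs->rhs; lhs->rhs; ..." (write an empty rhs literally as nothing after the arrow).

  | aabbaa => abbaa
  | aba => ba
  | bbaab => bbab
  | aaab => aab => ab

aab->ab; aba->ba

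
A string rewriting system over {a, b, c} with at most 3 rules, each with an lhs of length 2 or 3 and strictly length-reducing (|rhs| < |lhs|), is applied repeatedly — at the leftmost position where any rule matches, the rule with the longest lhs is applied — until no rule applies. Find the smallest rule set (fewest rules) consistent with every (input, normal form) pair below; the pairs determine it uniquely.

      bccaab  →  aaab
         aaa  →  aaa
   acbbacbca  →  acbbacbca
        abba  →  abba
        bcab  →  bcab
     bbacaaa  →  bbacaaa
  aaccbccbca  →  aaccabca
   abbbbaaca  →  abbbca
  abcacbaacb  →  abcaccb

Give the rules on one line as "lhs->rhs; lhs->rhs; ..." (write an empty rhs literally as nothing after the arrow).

  | bccaab => aaab
  | aaa
  | acbbacbca
  | abba

baa->; bcc->a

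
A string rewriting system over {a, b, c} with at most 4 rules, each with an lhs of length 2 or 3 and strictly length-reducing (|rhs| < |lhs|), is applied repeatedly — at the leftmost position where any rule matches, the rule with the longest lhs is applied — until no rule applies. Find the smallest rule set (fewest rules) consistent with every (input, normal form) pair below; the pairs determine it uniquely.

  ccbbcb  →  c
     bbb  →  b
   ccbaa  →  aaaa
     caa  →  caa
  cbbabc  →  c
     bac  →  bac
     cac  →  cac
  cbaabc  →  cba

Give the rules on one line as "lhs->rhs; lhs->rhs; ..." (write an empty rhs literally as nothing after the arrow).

ab->c; abc->; bb->; ccb->aa

  | ccbbcb => aabcb => ab => c
  | bbb => b
  | ccbaa => aaaa
  | caa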